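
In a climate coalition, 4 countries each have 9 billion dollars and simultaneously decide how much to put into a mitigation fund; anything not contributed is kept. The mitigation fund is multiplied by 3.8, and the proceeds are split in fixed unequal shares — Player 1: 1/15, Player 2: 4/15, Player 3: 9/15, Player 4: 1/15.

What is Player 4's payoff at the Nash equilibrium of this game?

13.56 billion dollars

For player j, contributing a unit is worthwhile iff 3.8 × (j's share) ≥ 1, i.e. iff j's share is at least 0.2632.
Player 2 and Player 3 are above the threshold, contributing 9 each; the remaining 2 contribute 0. Total contributed: 18.
Player 4 keeps 9 and receives 3.8 × 18 × 1/15 = 4.56 from the mitigation fund, for a payoff of 13.56.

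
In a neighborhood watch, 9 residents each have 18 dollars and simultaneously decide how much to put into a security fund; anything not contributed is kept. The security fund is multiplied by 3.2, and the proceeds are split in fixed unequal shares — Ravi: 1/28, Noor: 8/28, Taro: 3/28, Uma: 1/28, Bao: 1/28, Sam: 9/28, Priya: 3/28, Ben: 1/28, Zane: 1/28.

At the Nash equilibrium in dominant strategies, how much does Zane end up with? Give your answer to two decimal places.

For player j, contributing a unit is worthwhile iff 3.2 × (j's share) ≥ 1, i.e. iff j's share is at least 0.3125.
The only share above 0.3125 is Sam's 9/28, contributing 18; the remaining 8 contribute 0. Total contributed: 18.
Zane keeps 18 and receives 3.2 × 18 × 1/28 = 2.06 from the security fund, for a payoff of 20.06.

20.06 dollars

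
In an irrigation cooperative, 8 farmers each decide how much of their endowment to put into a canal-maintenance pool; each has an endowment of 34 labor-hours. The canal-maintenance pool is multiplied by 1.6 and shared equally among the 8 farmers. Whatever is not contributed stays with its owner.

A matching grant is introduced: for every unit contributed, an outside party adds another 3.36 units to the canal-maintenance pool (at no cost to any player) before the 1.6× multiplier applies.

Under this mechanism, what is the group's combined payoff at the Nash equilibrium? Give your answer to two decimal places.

272.00 labor-hours

The effective private return is 1.6 × 4.36 / 8 = 0.8720, which is still under 1, so the mechanism doesn't change anyone's dominant strategy: zero contribution.
Everyone keeps their endowment and the group total is 8 × 34 = 272.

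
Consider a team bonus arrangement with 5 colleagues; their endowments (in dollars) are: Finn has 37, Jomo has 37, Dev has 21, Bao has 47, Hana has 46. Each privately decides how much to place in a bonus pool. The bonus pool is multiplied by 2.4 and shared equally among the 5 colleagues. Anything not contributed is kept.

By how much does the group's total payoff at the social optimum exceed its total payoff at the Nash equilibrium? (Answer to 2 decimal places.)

The private return per contributed unit is 2.4/5 = 0.4800 < 1 for every player regardless of endowment, so the Nash equilibrium is zero contribution and the group total is Σ E_j = 37 + 37 + 21 + 47 + 46 = 188.
Each contributed unit returns 2.400 to the group, so the social optimum is full contribution by everyone: group total = 2.400 × 188 = 451.20.
Efficiency loss = (2.400 − 1) × 188 = 263.20.

263.20 dollars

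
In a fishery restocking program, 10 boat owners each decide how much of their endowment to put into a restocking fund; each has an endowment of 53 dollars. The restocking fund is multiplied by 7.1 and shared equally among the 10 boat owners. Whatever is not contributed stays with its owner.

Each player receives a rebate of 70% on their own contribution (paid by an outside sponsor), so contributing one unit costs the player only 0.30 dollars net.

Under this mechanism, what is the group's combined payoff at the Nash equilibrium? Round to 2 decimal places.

Under the mechanism each unit contributed yields (7.1/10) / 0.30 = 2.3667 back to its contributor per unit of net cost, which exceeds 1, making full contribution the dominant choice for everyone.
So the Nash equilibrium is full contribution by all 10; the group earns 10 × (53 × 0.70 + 7.1 × 53) = 4134.00.

4134.00 dollars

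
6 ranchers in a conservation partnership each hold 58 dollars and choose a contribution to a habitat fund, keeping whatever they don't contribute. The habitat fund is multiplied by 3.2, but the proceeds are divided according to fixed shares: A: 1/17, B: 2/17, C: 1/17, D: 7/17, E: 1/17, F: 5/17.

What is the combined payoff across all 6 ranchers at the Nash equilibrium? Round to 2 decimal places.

For player j, contributing a unit is worthwhile iff 3.2 × (j's share) ≥ 1, i.e. iff j's share is at least 0.3125.
Only D (7/17) clears that bar, contributing 58; the remaining 5 contribute 0. Total contributed: 58.
The habitat fund pays out 3.2 × 58 = 185.60 in total (split across the unequal shares, but the aggregate is all that matters for the group sum).
The 5 free-riders keep 58 each, adding 290. Group total = 290 + 185.60 = 475.60.

475.60 dollars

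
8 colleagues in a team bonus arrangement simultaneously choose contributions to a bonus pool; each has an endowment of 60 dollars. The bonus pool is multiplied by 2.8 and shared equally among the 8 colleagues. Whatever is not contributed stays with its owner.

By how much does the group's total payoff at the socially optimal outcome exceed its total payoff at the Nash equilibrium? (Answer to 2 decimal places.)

Each contributed unit returns 2.8/8 = 0.3500 to its contributor — below 1 — so contributing 0 is dominant for every player. At the Nash equilibrium everyone keeps their 60, and the group total is 8 × 60 = 480.
Each contributed unit returns 2.800 to the group as a whole (0.3500 to each of 8 players), which exceeds 1, so the social optimum is full contribution: group total = 2.800 × 480 = 1344.00.
Efficiency loss = 1344.00 − 480 = 864.00.

864.00 dollars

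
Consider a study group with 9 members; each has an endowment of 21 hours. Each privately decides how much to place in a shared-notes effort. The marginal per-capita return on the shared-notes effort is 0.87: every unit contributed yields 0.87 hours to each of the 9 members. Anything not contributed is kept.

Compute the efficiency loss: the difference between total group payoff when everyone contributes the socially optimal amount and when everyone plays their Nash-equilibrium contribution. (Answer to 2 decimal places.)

The private return per contributed unit is 0.87 < 1, so contributing 0 is dominant for every player. At the Nash equilibrium everyone keeps their 21, and the group total is 9 × 21 = 189.
Each contributed unit returns 7.830 to the group as a whole (0.87 to each of 9 players), which exceeds 1, so the social optimum is full contribution: group total = 7.830 × 189 = 1479.87.
Efficiency loss = 1479.87 − 189 = 1290.87.

1290.87 hours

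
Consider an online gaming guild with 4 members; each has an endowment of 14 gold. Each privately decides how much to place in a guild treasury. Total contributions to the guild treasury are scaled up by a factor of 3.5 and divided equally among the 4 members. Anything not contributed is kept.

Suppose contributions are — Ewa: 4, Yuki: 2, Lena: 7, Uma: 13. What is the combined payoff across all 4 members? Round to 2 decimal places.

121.00 gold

Total contributed: 4 + 2 + 7 + 13 = 26; total kept: 4 × 14 − 26 = 30.
The guild treasury pays out 3.5 × 26 = 91.00 in aggregate.
Group total = 30 + 91.00 = 121.00.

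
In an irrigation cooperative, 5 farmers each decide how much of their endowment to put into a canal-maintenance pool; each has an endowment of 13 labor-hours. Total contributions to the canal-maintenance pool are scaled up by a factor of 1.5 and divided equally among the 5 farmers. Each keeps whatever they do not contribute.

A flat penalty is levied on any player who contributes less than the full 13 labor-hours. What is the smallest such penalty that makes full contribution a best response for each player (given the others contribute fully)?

9.10 labor-hours

Given the others contribute fully, the best deviation is to contribute 0 (any partial contribution still incurs the fine and gives up units whose private return 0.3000 is below 1).
Deviating from 13 to 0 saves 13 labor-hours but forfeits the deviator's share of the drop in the canal-maintenance pool: 1.5/5 × 13 = 3.90.
So the deviation gain is 13 − 3.90 = 9.10, and the fine must be at least 9.10 labor-hours to wipe it out.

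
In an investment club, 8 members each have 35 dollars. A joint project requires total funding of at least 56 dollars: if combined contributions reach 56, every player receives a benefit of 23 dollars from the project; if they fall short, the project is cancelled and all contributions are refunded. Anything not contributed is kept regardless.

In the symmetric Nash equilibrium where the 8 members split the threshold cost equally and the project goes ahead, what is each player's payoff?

Equal share of the threshold: 56/8 = 7.
At this profile no one gains by cutting their contribution: any cut drops the total below 56, the project is cancelled, contributions are refunded, and the deviator ends with 35, which is less than 35 − 7 + 23 = 51. Contributing more than 7 just wastes the excess. So contributing exactly 7 is a best response.
Each player's payoff: 35 − 7 + 23 = 51.

51 dollars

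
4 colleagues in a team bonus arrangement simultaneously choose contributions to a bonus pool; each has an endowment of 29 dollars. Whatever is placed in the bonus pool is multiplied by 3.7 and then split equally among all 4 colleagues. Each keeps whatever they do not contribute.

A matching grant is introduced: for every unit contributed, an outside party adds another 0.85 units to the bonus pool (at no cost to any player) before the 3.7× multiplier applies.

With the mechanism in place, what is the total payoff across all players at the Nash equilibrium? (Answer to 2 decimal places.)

794.02 dollars

With the mechanism, a contributed unit returns 3.7 × 1.85 / 4 = 1.7113 per unit of net cost to the contributor — now above 1 — so contributing fully is weakly dominant for every player.
So the Nash equilibrium is full contribution by all 4; the group earns 3.7 × 1.85 × 116 = 794.02.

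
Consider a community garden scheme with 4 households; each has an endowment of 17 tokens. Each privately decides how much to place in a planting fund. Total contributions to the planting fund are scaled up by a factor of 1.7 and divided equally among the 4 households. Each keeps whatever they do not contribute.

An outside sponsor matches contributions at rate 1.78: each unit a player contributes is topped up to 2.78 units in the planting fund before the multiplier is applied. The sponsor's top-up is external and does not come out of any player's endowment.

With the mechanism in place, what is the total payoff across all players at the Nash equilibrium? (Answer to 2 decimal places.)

With the mechanism, a contributed unit returns 1.7 × 2.78 / 4 = 1.1815 per unit of net cost to the contributor — now above 1 — so contributing fully is weakly dominant for every player.
At the Nash equilibrium everyone contributes 17. Group total payoff = 1.7 × 2.78 × 68 = 321.37.

321.37 tokens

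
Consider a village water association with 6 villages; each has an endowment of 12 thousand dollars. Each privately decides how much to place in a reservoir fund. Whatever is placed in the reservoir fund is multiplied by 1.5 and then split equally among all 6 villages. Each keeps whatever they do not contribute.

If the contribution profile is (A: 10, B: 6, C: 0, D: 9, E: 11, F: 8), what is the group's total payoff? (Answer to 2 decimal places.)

Total contributed: 10 + 6 + 0 + 9 + 11 + 8 = 44; total kept: 6 × 12 − 44 = 28.
The reservoir fund pays out 1.5 × 44 = 66.00 in aggregate.
Group total = 28 + 66.00 = 94.00.

94.00 thousand dollars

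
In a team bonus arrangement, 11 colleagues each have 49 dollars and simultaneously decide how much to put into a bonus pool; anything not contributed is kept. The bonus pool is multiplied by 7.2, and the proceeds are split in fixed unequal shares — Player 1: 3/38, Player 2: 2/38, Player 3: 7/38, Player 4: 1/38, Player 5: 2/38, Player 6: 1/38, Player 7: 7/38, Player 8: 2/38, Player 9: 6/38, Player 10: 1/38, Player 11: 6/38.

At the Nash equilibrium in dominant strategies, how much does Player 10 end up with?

86.14 dollars

For player j, contributing a unit is worthwhile iff 7.2 × (j's share) ≥ 1, i.e. iff j's share is at least 0.1389.
Player 3, Player 7, Player 9 and Player 11 are above the threshold, contributing 49 each; the remaining 7 contribute 0. Total contributed: 196.
Player 10 keeps 49 and receives 7.2 × 196 × 1/38 = 37.14 from the bonus pool, for a payoff of 86.14.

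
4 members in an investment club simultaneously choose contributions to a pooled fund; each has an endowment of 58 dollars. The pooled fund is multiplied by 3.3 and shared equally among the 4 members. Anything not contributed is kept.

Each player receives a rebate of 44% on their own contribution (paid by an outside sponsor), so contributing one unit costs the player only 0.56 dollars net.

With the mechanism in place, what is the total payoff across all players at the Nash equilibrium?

867.68 dollars

With the mechanism, a contributed unit returns (3.3/4) / 0.56 = 1.4732 per unit of net cost to the contributor — now above 1 — so contributing fully is weakly dominant for every player.
At the Nash equilibrium everyone contributes 58. Group total payoff = 4 × (58 × 0.44 + 3.3 × 58) = 867.68.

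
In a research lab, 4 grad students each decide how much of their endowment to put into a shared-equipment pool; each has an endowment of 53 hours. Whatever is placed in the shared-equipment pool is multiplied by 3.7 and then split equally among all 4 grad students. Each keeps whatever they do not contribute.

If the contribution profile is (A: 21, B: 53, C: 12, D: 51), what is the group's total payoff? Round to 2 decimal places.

Total contributed: 21 + 53 + 12 + 51 = 137; total kept: 4 × 53 − 137 = 75.
The shared-equipment pool pays out 3.7 × 137 = 506.90 in aggregate.
Group total = 75 + 506.90 = 581.90.

581.90 hours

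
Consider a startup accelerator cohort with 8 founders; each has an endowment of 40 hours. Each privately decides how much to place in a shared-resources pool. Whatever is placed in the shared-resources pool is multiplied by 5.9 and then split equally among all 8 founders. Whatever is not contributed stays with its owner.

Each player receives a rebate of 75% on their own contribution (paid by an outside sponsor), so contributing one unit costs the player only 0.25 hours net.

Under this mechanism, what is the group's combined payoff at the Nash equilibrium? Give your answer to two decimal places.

2128.00 hours

With the mechanism, a contributed unit returns (5.9/8) / 0.25 = 2.9500 per unit of net cost to the contributor — now above 1 — so contributing fully is weakly dominant for every player.
So the Nash equilibrium is full contribution by all 8; the group earns 8 × (40 × 0.75 + 5.9 × 40) = 2128.00.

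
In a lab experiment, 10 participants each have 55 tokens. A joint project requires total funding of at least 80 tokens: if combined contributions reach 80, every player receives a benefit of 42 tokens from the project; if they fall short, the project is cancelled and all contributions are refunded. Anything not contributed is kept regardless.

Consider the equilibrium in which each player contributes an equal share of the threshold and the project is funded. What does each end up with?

Equal share of the threshold: 80/10 = 8.
At this profile no one gains by cutting their contribution: any cut drops the total below 80, the project is cancelled, contributions are refunded, and the deviator ends with 55, which is less than 55 − 8 + 42 = 89. Contributing more than 8 just wastes the excess. So contributing exactly 8 is a best response.
Each player's payoff: 55 − 8 + 42 = 89.

89 tokens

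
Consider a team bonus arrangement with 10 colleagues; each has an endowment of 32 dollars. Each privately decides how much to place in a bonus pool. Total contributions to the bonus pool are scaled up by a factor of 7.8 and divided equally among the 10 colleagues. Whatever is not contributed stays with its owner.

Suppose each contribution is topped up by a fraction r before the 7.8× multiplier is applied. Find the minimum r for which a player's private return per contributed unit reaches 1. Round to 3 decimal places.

With matching at rate r, one contributed unit becomes (1 + r) in the bonus pool and returns 7.8 × (1 + r) / 10 to the contributor.
Setting this equal to 1: 1 + r = 10/7.8 = 1.2821.
So the minimum matching rate is r = 1.2821 − 1 = 0.282.

0.282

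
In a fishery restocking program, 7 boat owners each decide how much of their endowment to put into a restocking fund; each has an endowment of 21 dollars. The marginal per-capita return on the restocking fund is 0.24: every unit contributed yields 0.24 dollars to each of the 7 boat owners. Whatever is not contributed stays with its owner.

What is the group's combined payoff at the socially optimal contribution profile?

Each contributed unit returns 1.680 to the group as a whole (0.24 to each of 7 players), which exceeds 1, so the social optimum is full contribution: group total = 1.680 × 147 = 246.96.

246.96 dollars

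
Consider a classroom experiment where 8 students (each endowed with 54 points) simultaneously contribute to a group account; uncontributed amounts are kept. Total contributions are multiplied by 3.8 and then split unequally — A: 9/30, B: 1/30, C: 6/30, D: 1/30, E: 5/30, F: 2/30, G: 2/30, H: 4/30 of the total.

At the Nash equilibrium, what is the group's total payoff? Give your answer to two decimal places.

583.20 points

Player j's private return per contributed unit is 3.8 × (j's share). Contributing is weakly dominant for j when that share is at least 1/3.8 = 0.2632, and contributing 0 is dominant otherwise.
The only share above 0.2632 is A's 9/30, contributing 54; the remaining 7 contribute 0. Total contributed: 54.
The group account pays out 3.8 × 54 = 205.20 in total (split across the unequal shares, but the aggregate is all that matters for the group sum).
The 7 free-riders keep 54 each, adding 378. Group total = 378 + 205.20 = 583.20.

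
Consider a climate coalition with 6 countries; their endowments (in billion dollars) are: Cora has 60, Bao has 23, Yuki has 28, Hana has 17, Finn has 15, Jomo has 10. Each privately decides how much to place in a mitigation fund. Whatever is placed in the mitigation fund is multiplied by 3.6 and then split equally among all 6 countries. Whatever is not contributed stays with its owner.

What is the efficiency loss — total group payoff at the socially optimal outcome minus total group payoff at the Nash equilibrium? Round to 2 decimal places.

The private return per contributed unit is 3.6/6 = 0.6000 < 1 for every player regardless of endowment, so the Nash equilibrium is zero contribution and the group total is Σ E_j = 60 + 23 + 28 + 17 + 15 + 10 = 153.
Each contributed unit returns 3.600 to the group, so the social optimum is full contribution by everyone: group total = 3.600 × 153 = 550.80.
Efficiency loss = (3.600 − 1) × 153 = 397.80.

397.80 billion dollars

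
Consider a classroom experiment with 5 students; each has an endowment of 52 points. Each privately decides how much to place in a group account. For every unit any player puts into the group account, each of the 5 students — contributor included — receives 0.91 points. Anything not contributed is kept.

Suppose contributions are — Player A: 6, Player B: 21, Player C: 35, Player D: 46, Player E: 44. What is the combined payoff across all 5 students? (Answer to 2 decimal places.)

799.60 points

Total contributed: 6 + 21 + 35 + 46 + 44 = 152; total kept: 5 × 52 − 152 = 108.
The group account pays out 0.91 × 5 × 152 = 691.60 in aggregate.
Group total = 108 + 691.60 = 799.60.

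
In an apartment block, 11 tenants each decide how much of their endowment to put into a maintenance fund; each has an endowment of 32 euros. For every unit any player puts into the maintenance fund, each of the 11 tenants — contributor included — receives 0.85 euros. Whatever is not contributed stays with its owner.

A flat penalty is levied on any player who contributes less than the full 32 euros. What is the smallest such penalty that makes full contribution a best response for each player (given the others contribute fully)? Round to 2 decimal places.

Given the others contribute fully, the best deviation is to contribute 0 (any partial contribution still incurs the fine and gives up units whose private return 0.85 is below 1).
Deviating from 32 to 0 saves 32 euros but forfeits the deviator's share of the drop in the maintenance fund: 0.85 × 32 = 27.20.
So the deviation gain is 32 − 27.20 = 4.80, and the fine must be at least 4.80 euros to wipe it out.

4.80 euros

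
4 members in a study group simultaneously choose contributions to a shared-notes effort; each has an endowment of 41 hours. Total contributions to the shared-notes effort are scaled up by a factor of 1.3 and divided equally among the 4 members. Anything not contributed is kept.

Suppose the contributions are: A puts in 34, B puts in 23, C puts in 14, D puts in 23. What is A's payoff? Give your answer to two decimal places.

Total contributed: 34 + 23 + 14 + 23 = 94.
Each receives 1.3 × 94 / 4 = 30.55 from the shared-notes effort.
A keeps 41 − 34 = 7, so A's payoff is 7 + 30.55 = 37.55.

37.55 hours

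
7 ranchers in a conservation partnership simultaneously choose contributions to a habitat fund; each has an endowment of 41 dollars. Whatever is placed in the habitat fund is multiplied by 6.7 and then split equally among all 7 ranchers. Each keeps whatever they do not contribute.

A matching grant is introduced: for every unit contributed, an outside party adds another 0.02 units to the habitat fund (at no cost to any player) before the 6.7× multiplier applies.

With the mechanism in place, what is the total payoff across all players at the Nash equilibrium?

287.00 dollars

Even with the mechanism, each unit contributed returns only 6.7 × 1.02 / 7 = 0.9763 per unit of net cost, so contributing nothing is still dominant.
Everyone keeps their endowment and the group total is 7 × 41 = 287.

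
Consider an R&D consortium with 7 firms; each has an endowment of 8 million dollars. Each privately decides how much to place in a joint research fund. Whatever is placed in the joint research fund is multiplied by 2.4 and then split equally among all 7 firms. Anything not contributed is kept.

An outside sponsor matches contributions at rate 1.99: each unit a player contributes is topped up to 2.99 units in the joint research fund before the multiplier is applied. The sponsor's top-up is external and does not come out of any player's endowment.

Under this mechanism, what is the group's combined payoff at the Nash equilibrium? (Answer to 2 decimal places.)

401.86 million dollars

Under the mechanism each unit contributed yields 2.4 × 2.99 / 7 = 1.0251 back to its contributor per unit of net cost, which exceeds 1, making full contribution the dominant choice for everyone.
So the Nash equilibrium is full contribution by all 7; the group earns 2.4 × 2.99 × 56 = 401.86.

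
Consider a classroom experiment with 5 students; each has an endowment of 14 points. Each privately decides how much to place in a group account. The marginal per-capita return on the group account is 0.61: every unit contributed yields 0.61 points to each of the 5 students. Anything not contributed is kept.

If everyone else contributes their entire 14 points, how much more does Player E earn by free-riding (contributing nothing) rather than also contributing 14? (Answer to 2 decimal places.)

5.46 points

Switching from a contribution of 14 to 0 lets Player E keep an extra 14 points, but lowers the group account by 14, which costs Player E their own share of that drop: 0.61 × 14 = 8.54.
Net gain = 14 − 8.54 = 5.46. The private return per contributed unit (0.61) is below 1, so free-riding is indeed the best response regardless of what the others do.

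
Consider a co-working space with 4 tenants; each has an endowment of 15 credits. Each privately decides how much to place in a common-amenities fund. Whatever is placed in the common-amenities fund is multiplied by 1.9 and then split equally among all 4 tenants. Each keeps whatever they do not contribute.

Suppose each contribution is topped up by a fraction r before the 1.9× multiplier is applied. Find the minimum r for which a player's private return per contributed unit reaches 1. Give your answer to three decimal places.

With matching at rate r, one contributed unit becomes (1 + r) in the common-amenities fund and returns 1.9 × (1 + r) / 4 to the contributor.
Setting this equal to 1: 1 + r = 4/1.9 = 2.1053.
So the minimum matching rate is r = 2.1053 − 1 = 1.105.

1.105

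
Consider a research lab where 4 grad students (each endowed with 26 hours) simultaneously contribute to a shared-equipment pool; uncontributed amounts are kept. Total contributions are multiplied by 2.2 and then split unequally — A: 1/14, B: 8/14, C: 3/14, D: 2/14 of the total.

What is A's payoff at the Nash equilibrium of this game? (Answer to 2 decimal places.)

30.09 hours

Player j's private return per contributed unit is 2.2 × (j's share). Contributing is weakly dominant for j when that share is at least 1/2.2 = 0.4545, and contributing 0 is dominant otherwise.
B alone (share 8/14) is above the threshold, contributing 26; the remaining 3 contribute 0. Total contributed: 26.
A keeps 26 and receives 2.2 × 26 × 1/14 = 4.09 from the shared-equipment pool, for a payoff of 30.09.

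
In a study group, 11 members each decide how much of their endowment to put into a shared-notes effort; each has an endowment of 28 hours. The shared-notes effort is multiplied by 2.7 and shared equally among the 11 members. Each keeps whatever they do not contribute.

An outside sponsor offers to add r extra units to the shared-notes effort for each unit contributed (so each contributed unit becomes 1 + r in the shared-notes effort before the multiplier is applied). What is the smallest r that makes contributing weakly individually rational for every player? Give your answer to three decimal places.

3.074

With matching at rate r, one contributed unit becomes (1 + r) in the shared-notes effort and returns 2.7 × (1 + r) / 11 to the contributor.
Setting this equal to 1: 1 + r = 11/2.7 = 4.0741.
So the minimum matching rate is r = 4.0741 − 1 = 3.074.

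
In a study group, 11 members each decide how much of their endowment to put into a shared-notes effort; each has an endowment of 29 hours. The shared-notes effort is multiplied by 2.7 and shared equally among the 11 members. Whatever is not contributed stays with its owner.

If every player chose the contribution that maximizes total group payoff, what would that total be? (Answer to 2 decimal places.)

Each contributed unit returns 2.700 to the group as a whole (0.2455 to each of 11 players), which exceeds 1, so the social optimum is full contribution: group total = 2.700 × 319 = 861.30.

861.30 hours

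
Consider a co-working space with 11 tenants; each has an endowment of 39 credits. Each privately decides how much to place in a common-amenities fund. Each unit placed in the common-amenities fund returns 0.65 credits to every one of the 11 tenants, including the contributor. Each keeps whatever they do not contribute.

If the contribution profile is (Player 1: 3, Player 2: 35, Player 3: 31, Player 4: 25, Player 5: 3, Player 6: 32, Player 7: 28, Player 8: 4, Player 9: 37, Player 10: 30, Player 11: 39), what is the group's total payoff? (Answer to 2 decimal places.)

2071.05 credits

Total contributed: 3 + 35 + 31 + 25 + 3 + 32 + 28 + 4 + 37 + 30 + 39 = 267; total kept: 11 × 39 − 267 = 162.
The common-amenities fund pays out 0.65 × 11 × 267 = 1909.05 in aggregate.
Group total = 162 + 1909.05 = 2071.05.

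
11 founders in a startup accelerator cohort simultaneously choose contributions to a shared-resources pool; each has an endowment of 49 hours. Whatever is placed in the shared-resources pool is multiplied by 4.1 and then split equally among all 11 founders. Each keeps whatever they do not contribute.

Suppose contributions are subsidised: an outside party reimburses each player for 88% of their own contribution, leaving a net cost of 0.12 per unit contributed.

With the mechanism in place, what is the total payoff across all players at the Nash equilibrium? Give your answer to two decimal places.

With the mechanism, a contributed unit returns (4.1/11) / 0.12 = 3.1061 per unit of net cost to the contributor — now above 1 — so contributing fully is weakly dominant for every player.
At the Nash equilibrium everyone contributes 49. Group total payoff = 11 × (49 × 0.88 + 4.1 × 49) = 2684.22.

2684.22 hours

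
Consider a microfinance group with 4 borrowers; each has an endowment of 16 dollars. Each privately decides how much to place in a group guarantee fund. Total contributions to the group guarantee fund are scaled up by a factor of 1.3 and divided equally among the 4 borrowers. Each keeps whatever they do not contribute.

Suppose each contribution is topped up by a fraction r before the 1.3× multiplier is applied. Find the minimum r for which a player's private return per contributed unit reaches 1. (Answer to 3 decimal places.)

With matching at rate r, one contributed unit becomes (1 + r) in the group guarantee fund and returns 1.3 × (1 + r) / 4 to the contributor.
Setting this equal to 1: 1 + r = 4/1.3 = 3.0769.
So the minimum matching rate is r = 3.0769 − 1 = 2.077.

2.077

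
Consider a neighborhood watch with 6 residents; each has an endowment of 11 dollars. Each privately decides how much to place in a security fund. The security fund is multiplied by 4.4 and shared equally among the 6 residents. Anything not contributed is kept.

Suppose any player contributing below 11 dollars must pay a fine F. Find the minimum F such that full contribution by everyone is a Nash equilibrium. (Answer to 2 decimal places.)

Given the others contribute fully, the best deviation is to contribute 0 (any partial contribution still incurs the fine and gives up units whose private return 0.7333 is below 1).
Deviating from 11 to 0 saves 11 dollars but forfeits the deviator's share of the drop in the security fund: 4.4/6 × 11 = 8.07.
So the deviation gain is 11 − 8.07 = 2.93, and the fine must be at least 2.93 dollars to wipe it out.

2.93 dollars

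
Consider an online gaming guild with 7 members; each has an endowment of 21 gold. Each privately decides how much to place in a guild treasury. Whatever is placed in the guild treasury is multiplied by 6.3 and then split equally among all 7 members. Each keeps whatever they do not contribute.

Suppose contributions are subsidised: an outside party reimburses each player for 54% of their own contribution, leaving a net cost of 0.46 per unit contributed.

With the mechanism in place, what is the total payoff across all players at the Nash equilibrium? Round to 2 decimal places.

1005.48 gold

The effective private return per unit is now (6.3/7) / 0.46 = 1.9565 > 1, so every player's dominant strategy flips to full contribution.
So the Nash equilibrium is full contribution by all 7; the group earns 7 × (21 × 0.54 + 6.3 × 21) = 1005.48.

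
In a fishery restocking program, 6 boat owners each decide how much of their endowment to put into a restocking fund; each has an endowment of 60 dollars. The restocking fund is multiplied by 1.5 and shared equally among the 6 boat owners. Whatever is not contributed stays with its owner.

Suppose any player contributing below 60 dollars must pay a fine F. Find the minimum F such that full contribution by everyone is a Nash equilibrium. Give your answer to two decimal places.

45.00 dollars

Given the others contribute fully, the best deviation is to contribute 0 (any partial contribution still incurs the fine and gives up units whose private return 0.2500 is below 1).
Deviating from 60 to 0 saves 60 dollars but forfeits the deviator's share of the drop in the restocking fund: 1.5/6 × 60 = 15.00.
So the deviation gain is 60 − 15.00 = 45.00, and the fine must be at least 45.00 dollars to wipe it out.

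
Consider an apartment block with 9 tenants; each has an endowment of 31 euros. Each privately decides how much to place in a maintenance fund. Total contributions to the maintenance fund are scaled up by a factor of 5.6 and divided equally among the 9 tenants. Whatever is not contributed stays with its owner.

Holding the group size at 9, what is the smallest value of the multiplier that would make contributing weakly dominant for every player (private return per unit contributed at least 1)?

9

A contributed unit returns (multiplier)/9 to its contributor.
This reaches 1 exactly when the multiplier is 9.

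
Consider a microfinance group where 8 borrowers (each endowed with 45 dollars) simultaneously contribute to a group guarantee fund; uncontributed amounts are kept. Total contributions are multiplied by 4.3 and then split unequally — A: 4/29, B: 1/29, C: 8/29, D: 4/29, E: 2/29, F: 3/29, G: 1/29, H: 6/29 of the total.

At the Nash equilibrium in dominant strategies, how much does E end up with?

58.34 dollars

Player j's private return per contributed unit is 4.3 × (j's share). Contributing is weakly dominant for j when that share is at least 1/4.3 = 0.2326, and contributing 0 is dominant otherwise.
C alone (share 8/29) is above the threshold, contributing 45; the remaining 7 contribute 0. Total contributed: 45.
E keeps 45 and receives 4.3 × 45 × 2/29 = 13.34 from the group guarantee fund, for a payoff of 58.34.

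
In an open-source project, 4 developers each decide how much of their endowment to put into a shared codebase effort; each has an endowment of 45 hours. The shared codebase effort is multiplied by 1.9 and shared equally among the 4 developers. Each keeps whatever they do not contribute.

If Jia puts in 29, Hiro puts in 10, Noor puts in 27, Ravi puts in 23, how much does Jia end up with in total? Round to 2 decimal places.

Total contributed: 29 + 10 + 27 + 23 = 89.
Each receives 1.9 × 89 / 4 = 42.28 from the shared codebase effort.
Jia keeps 45 − 29 = 16, so Jia's payoff is 16 + 42.28 = 58.28.

58.28 hours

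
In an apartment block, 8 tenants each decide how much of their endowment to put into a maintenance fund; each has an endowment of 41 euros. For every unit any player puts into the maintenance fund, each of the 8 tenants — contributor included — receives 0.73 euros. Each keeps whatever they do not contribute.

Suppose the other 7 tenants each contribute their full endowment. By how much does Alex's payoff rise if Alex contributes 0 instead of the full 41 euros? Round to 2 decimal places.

11.07 euros

Switching from a contribution of 41 to 0 lets Alex keep an extra 41 euros, but lowers the maintenance fund by 41, which costs Alex their own share of that drop: 0.73 × 41 = 29.93.
Net gain = 41 − 29.93 = 11.07. The private return per contributed unit (0.73) is below 1, so free-riding is indeed the best response regardless of what the others do.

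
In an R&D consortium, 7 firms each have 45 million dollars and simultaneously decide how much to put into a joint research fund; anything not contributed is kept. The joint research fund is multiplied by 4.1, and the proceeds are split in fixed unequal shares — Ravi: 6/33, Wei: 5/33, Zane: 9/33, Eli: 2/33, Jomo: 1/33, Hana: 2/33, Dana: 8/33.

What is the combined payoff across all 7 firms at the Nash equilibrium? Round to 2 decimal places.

454.50 million dollars

Player j's private return per contributed unit is 4.1 × (j's share). Contributing is weakly dominant for j when that share is at least 1/4.1 = 0.2439, and contributing 0 is dominant otherwise.
The only share above 0.2439 is Zane's 9/33, contributing 45; the remaining 6 contribute 0. Total contributed: 45.
The joint research fund pays out 4.1 × 45 = 184.50 in total (split across the unequal shares, but the aggregate is all that matters for the group sum).
The 6 free-riders keep 45 each, adding 270. Group total = 270 + 184.50 = 454.50.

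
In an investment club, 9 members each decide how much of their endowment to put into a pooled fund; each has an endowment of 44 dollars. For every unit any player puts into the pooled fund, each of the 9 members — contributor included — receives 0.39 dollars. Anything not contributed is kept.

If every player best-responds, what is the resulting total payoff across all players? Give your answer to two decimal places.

396.00 dollars

The private return per contributed unit is 0.39 < 1, so contributing 0 is dominant for every player. At the Nash equilibrium everyone keeps their 44, and the group total is 9 × 44 = 396.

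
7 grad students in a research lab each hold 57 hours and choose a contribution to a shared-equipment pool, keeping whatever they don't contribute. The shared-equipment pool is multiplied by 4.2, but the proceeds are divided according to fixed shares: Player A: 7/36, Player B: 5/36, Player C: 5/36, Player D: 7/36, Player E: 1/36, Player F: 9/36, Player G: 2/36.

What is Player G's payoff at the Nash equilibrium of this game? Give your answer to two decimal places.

For player j, contributing a unit is worthwhile iff 4.2 × (j's share) ≥ 1, i.e. iff j's share is at least 0.2381.
The only share above 0.2381 is Player F's 9/36, contributing 57; the remaining 6 contribute 0. Total contributed: 57.
Player G keeps 57 and receives 4.2 × 57 × 2/36 = 13.30 from the shared-equipment pool, for a payoff of 70.30.

70.30 hours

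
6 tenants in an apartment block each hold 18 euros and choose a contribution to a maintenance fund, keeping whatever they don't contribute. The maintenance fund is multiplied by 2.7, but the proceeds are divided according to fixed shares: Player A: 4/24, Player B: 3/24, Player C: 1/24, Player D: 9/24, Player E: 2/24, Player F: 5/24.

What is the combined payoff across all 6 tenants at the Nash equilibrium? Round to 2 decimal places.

Player j's private return per contributed unit is 2.7 × (j's share). Contributing is weakly dominant for j when that share is at least 1/2.7 = 0.3704, and contributing 0 is dominant otherwise.
Player D alone (share 9/24) is above the threshold, contributing 18; the remaining 5 contribute 0. Total contributed: 18.
The maintenance fund pays out 2.7 × 18 = 48.60 in total (split across the unequal shares, but the aggregate is all that matters for the group sum).
The 5 free-riders keep 18 each, adding 90. Group total = 90 + 48.60 = 138.60.

138.60 euros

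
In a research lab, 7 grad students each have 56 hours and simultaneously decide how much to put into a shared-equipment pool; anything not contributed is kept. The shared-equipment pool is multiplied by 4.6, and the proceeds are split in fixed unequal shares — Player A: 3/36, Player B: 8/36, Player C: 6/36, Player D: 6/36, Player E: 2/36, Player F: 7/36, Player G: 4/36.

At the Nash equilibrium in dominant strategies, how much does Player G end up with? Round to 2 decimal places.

For player j, contributing a unit is worthwhile iff 4.6 × (j's share) ≥ 1, i.e. iff j's share is at least 0.2174.
Player B alone (share 8/36) is above the threshold, contributing 56; the remaining 6 contribute 0. Total contributed: 56.
Player G keeps 56 and receives 4.6 × 56 × 4/36 = 28.62 from the shared-equipment pool, for a payoff of 84.62.

84.62 hours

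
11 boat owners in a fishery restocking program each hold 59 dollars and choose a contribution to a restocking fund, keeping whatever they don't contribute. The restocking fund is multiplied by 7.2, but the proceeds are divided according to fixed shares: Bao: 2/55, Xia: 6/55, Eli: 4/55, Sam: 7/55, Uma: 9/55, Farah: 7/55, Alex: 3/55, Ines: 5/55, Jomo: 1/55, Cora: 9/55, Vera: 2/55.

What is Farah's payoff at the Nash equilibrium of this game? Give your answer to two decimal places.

167.13 dollars

Player j's private return per contributed unit is 7.2 × (j's share). Contributing is weakly dominant for j when that share is at least 1/7.2 = 0.1389, and contributing 0 is dominant otherwise.
Uma and Cora are above the threshold, contributing 59 each; the remaining 9 contribute 0. Total contributed: 118.
Farah keeps 59 and receives 7.2 × 118 × 7/55 = 108.13 from the restocking fund, for a payoff of 167.13.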